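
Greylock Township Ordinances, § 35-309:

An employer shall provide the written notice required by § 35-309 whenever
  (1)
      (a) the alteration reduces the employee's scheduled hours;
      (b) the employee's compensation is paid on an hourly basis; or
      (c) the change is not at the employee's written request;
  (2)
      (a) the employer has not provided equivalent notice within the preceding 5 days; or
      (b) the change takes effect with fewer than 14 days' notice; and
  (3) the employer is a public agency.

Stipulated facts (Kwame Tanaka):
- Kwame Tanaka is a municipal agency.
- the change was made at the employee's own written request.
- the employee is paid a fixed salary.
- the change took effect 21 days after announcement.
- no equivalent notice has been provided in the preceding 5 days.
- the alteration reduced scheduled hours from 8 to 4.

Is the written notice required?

(a) hours reduced — holds.
(b) hourly-paid — fails.
(c) not employee-requested — fails.
(1): T OR F OR F → true.
(a) no recent notice — met.
(b) < 14 days' notice — fails.
(2) = T OR F = true.
(3) public agency — satisfied.
Overall = T AND T AND T = true.

Yes — required.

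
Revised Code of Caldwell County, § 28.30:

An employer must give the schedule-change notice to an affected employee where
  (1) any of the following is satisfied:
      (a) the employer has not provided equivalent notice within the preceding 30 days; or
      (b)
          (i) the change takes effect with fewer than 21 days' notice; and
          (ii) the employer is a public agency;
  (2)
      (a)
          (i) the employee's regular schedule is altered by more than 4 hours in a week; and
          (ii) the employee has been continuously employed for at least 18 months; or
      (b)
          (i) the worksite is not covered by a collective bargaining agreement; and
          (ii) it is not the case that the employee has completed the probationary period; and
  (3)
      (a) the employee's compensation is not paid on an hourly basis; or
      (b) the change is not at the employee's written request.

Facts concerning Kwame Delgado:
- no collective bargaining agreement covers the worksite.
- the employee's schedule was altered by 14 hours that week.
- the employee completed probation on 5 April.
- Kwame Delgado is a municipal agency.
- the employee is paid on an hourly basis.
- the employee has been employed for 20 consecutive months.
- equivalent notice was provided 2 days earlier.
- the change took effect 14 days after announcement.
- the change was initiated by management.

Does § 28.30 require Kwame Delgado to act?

(a) no recent notice — not satisfied.
(i) < 21 days' notice — holds.
(ii) public agency — met.
So (b) is satisfied (T AND T).
(1) = F OR T = true.
(i) schedule shift > 4h — holds.
(ii) tenure ≥ 18 mo. — satisfied.
(a) = T AND T = true.
(i) no CBA — holds.
(ii) not (past probation) — fails.
So (b) is not satisfied (T AND F).
(2) = T OR F = true.
(a) not (hourly-paid) — fails.
(b) not employee-requested — satisfied.
So (3) is satisfied (F OR T).
So Overall is satisfied (T AND T AND T).

Yes — required.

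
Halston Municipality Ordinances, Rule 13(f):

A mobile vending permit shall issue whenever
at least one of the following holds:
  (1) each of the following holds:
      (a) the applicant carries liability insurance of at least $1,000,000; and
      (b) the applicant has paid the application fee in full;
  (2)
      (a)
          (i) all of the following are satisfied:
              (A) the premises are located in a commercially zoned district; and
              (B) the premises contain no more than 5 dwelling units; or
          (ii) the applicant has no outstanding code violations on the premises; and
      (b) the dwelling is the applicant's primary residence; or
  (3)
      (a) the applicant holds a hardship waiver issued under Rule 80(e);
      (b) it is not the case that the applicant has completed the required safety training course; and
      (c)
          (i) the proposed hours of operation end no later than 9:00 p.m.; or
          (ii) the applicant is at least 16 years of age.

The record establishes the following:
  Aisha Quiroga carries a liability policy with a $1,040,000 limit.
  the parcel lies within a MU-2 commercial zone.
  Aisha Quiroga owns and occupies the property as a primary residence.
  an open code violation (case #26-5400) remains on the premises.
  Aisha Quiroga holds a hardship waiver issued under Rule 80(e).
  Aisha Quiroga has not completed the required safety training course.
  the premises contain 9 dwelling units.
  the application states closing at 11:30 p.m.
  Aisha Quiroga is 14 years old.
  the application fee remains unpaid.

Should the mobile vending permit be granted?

(a) insurance ≥ $1,000,000 — met.
(b) fee paid — not satisfied.
(1): T AND F → false.
(A) commercially zoned — holds.
(B) ≤ 5 units — fails.
So (i) is not satisfied (T AND F).
(ii) no code violations — not met.
(a) = F OR F = false.
(b) primary residence — holds.
(2) = F AND T = false.
(a) hardship waiver — satisfied.
(b) not (safety training) — met.
(i) closes by 9 p.m. — fails.
(ii) age ≥ 16 — not satisfied.
(c) = F OR F = false.
(3) = T AND T AND F = false.
So Overall is not satisfied (F OR F OR F).

No — denied.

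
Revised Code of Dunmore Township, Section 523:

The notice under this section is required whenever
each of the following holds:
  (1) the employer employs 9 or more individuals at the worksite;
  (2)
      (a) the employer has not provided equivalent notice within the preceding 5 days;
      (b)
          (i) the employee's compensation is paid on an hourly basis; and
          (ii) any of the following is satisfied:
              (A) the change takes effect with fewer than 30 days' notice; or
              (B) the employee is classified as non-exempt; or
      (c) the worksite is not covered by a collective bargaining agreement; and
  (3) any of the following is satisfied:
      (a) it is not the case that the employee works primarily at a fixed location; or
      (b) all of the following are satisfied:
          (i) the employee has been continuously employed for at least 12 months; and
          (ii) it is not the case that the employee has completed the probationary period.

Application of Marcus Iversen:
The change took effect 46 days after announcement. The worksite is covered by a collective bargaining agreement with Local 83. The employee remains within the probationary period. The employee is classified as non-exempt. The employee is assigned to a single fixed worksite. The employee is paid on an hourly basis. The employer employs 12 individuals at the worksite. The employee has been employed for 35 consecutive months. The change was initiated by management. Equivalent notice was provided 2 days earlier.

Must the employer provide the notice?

Yes — required.

(1) ≥ 9 at site — satisfied.
(a) no recent notice — fails.
(i) hourly-paid — satisfied.
(A) < 30 days' notice — not met.
(B) non-exempt — met.
(ii) = F OR T = true.
So (b) is satisfied (T AND T).
(c) no CBA — fails.
So (2) is satisfied (F OR T OR F).
(a) not (fixed location) — fails.
(i) tenure ≥ 12 mo. — satisfied.
(ii) not (past probation) — satisfied.
So (b) is satisfied (T AND T).
(3): F OR T → true.
Overall = T AND T AND T = true.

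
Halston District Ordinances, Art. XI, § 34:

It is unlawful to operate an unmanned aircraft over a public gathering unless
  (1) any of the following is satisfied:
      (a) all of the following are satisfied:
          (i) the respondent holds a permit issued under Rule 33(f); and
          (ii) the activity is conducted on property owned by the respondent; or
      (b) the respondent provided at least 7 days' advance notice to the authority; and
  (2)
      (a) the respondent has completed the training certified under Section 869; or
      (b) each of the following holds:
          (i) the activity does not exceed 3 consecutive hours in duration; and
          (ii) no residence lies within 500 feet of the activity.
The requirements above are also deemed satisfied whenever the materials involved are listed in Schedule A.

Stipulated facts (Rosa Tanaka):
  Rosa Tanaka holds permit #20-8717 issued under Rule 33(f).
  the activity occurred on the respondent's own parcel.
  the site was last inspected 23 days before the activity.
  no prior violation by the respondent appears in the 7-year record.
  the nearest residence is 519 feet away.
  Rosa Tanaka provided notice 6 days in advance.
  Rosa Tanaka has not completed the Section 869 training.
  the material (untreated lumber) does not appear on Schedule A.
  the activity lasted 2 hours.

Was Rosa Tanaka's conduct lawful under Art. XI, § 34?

(i) holds permit — met.
(ii) own property — holds.
(a): T AND T → true.
(b) ≥7 days' notice — fails.
(1) = T OR F = true.
(a) training certified — not satisfied.
(i) ≤ 3 hrs duration — met.
(ii) no residence in 500 ft — holds.
So (b) is satisfied (T AND T).
(2) = F OR T = true.
Overall: T AND T → true.
Exception (Schedule A material) — not satisfied.
Result: main true OR exception false → true.

Yes — lawful.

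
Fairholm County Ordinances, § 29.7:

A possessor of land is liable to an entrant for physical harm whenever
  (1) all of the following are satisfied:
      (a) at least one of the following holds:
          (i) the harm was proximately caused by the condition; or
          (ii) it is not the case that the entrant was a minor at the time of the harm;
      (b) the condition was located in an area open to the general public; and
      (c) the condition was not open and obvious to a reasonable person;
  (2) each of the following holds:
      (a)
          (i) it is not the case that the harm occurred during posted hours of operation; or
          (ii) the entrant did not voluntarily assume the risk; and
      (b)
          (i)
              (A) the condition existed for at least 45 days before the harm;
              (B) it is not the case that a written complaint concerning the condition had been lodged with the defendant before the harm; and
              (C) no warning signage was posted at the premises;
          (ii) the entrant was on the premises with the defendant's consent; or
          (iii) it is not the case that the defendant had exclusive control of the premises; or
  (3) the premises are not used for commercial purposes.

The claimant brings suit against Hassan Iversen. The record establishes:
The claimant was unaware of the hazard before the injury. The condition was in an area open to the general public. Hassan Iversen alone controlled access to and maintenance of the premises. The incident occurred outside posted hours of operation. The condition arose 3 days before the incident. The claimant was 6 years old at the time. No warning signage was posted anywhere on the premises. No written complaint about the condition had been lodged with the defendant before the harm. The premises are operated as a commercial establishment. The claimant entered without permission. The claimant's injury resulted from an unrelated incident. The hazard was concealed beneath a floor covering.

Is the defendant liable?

No — not liable.

(i) proximate cause — not satisfied.
(ii) not (entrant a minor) — not satisfied.
(a) = F OR F = false.
(b) public area — holds.
(c) not open/obvious — met.
So (1) is not satisfied (F AND T AND T).
(i) not (during posted hours) — met.
(ii) no assumed risk — holds.
(a) = T OR T = true.
(A) condition ≥45 days old — not met.
(B) not (complaint lodged) — satisfied.
(C) no signage posted — met.
So (i) is not satisfied (F AND T AND T).
(ii) consent to enter — not satisfied.
(iii) not (exclusive control) — fails.
(b): F OR F OR F → false.
(2): T AND F → false.
(3) not (commercial use) — fails.
Overall: F OR F OR F → false.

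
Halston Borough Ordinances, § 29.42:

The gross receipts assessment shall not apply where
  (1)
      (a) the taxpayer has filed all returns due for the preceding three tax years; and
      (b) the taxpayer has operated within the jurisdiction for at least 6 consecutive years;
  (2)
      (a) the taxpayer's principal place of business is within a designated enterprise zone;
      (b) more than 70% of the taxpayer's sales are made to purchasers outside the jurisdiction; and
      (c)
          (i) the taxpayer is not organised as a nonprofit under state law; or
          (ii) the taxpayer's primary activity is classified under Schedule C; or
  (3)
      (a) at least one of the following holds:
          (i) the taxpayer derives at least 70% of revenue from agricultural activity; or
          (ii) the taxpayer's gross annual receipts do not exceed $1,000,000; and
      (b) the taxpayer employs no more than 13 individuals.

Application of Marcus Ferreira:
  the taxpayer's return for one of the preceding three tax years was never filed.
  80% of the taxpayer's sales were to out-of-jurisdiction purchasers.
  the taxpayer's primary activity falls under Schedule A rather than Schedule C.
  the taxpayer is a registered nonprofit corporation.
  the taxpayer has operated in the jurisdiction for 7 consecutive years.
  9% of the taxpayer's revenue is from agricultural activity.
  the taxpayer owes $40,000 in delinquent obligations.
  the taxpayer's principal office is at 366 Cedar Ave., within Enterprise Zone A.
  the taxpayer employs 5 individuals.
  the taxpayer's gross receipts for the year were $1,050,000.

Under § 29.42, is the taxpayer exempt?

(a) returns current — not met.
(b) ≥ 6 yrs in jurisdiction — satisfied.
(1) = F AND T = false.
(a) in enterprise zone — met.
(b) >70% out-of-jur. sales — satisfied.
(i) not (nonprofit) — fails.
(ii) Schedule C activity — not satisfied.
So (c) is not satisfied (F OR F).
So (2) is not satisfied (T AND T AND F).
(i) ≥70% agricultural — fails.
(ii) receipts ≤ $1,000,000 — fails.
(a) = F OR F = false.
(b) ≤ 13 employees — met.
So (3) is not satisfied (F AND T).
Overall: F OR F OR F → false.

No — not exempt.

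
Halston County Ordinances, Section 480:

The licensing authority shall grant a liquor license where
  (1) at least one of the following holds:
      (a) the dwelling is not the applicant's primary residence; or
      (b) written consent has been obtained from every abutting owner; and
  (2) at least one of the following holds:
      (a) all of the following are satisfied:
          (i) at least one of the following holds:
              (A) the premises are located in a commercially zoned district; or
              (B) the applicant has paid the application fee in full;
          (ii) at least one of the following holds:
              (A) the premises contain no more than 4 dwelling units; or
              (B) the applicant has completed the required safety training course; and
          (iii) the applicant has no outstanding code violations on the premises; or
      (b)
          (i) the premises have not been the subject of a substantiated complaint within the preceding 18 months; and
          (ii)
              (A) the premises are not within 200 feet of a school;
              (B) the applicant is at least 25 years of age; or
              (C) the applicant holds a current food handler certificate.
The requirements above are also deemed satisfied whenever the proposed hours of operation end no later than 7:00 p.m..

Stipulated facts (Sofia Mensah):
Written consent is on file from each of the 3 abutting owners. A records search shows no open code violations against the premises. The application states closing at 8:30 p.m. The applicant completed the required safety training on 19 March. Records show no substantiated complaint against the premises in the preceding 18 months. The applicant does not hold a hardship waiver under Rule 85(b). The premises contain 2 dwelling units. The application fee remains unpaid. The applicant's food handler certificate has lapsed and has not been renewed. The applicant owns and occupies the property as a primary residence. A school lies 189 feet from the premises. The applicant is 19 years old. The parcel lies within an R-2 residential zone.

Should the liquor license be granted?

No — denied.

(a) not (primary residence) — fails.
(b) all abutters consent — met.
(1) = F OR T = true.
(A) commercially zoned — not met.
(B) fee paid — fails.
So (i) is not satisfied (F OR F).
(A) ≤ 4 units — satisfied.
(B) safety training — satisfied.
(ii): T OR T → true.
(iii) no code violations — met.
So (a) is not satisfied (F AND T AND T).
(i) no complaint in 18 mo. — met.
(A) ≥200 ft from school — not satisfied.
(B) age ≥ 25 — not satisfied.
(C) food handler cert. — not met.
(ii): F OR F OR F → false.
(b) = T AND F = false.
(2): F OR F → false.
So Overall is not satisfied (T AND F).
Exception (closes by 7 p.m.) — not satisfied.
Result: main false OR exception false → false.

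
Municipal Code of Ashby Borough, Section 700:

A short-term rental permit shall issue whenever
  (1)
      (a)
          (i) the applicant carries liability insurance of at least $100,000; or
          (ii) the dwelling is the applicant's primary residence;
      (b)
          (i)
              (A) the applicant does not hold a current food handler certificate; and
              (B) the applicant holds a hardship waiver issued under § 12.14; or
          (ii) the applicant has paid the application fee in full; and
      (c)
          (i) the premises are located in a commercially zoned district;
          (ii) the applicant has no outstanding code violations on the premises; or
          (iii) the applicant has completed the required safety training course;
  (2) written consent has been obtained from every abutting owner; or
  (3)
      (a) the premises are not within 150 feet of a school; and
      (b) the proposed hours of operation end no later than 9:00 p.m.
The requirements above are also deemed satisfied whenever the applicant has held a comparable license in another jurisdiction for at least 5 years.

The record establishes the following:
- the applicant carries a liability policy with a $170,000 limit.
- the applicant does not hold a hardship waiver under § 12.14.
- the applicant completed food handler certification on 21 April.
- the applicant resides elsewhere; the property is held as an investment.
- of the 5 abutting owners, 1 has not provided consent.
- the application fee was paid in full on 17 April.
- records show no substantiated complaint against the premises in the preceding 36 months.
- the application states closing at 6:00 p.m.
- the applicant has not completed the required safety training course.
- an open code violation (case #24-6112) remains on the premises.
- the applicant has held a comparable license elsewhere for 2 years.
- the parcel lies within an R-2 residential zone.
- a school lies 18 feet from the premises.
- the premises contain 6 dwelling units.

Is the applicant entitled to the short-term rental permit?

No — denied.

(i) insurance ≥ $100,000 — met.
(ii) primary residence — not met.
(a) = T OR F = true.
(A) not (food handler cert.) — fails.
(B) hardship waiver — not met.
(i) = F AND F = false.
(ii) fee paid — satisfied.
(b) = F OR T = true.
(i) commercially zoned — fails.
(ii) no code violations — not met.
(iii) safety training — fails.
(c): F OR F OR F → false.
(1) = T AND T AND F = false.
(2) all abutters consent — not satisfied.
(a) ≥150 ft from school — fails.
(b) closes by 9 p.m. — holds.
(3) = F AND T = false.
Overall = F OR F OR F = false.
Exception (prior license ≥ 5 yr) — not satisfied.
Result: main false OR exception false → false.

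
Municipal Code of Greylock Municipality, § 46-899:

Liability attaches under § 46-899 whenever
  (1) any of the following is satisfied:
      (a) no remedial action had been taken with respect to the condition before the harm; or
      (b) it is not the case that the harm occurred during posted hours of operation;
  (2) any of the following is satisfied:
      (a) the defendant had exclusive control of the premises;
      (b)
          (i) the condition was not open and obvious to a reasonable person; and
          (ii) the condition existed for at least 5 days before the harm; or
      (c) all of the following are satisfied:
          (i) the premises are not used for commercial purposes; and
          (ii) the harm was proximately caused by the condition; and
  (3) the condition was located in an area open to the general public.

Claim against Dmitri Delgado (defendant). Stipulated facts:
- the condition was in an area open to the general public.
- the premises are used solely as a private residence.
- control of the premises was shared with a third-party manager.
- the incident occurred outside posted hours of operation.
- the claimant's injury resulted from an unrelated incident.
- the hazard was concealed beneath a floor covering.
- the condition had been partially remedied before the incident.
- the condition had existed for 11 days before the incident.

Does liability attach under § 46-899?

(a) no remedial action — not satisfied.
(b) not (during posted hours) — satisfied.
(1): F OR T → true.
(a) exclusive control — not satisfied.
(i) not open/obvious — satisfied.
(ii) condition ≥5 days old — satisfied.
(b) = T AND T = true.
(i) not (commercial use) — satisfied.
(ii) proximate cause — not satisfied.
(c) = T AND F = false.
(2): F OR T OR F → true.
(3) public area — satisfied.
Overall: T AND T AND T → true.

Yes — liable.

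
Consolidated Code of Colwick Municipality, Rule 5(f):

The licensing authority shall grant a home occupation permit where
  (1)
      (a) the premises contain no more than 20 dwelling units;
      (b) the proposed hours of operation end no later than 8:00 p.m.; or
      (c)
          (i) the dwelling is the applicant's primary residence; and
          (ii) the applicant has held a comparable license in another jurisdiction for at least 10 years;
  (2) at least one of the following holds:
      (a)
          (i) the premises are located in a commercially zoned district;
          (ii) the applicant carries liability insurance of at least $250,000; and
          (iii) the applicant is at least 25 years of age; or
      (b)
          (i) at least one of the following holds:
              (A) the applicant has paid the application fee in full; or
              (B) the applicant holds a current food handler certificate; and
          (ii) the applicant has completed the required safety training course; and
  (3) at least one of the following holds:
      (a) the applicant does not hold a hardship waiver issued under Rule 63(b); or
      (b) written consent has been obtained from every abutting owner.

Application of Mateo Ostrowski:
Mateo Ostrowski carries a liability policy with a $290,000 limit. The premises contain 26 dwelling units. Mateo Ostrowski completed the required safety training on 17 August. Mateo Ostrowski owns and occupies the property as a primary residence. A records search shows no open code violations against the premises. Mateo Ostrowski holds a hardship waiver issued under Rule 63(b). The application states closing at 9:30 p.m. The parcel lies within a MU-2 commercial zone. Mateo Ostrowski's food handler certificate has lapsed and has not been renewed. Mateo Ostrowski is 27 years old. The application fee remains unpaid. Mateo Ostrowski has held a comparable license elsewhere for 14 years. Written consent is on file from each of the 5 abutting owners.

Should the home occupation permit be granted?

Yes — granted.

(a) ≤ 20 units — not met.
(b) closes by 8 p.m. — fails.
(i) primary residence — met.
(ii) prior license ≥ 10 yr — holds.
So (c) is satisfied (T AND T).
(1) = F OR F OR T = true.
(i) commercially zoned — satisfied.
(ii) insurance ≥ $250,000 — holds.
(iii) age ≥ 25 — satisfied.
(a): T AND T AND T → true.
(A) fee paid — fails.
(B) food handler cert. — not met.
(i): F OR F → false.
(ii) safety training — satisfied.
(b) = F AND T = false.
So (2) is satisfied (T OR F).
(a) not (hardship waiver) — not satisfied.
(b) all abutters consent — satisfied.
So (3) is satisfied (F OR T).
Overall: T AND T AND T → true.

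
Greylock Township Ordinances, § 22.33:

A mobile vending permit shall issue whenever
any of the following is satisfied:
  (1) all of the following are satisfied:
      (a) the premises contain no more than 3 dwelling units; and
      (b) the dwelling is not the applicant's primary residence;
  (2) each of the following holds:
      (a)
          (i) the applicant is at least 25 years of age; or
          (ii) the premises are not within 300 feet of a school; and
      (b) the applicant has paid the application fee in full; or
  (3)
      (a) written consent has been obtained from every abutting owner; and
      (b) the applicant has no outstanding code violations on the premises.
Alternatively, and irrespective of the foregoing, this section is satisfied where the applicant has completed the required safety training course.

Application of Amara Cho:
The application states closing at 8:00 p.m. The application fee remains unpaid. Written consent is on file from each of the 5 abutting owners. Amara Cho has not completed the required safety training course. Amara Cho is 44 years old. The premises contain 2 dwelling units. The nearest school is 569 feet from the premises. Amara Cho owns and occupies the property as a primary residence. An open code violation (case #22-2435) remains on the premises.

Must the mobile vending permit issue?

No — denied.

(a) ≤ 3 units — met.
(b) not (primary residence) — not met.
(1) = T AND F = false.
(i) age ≥ 25 — met.
(ii) ≥300 ft from school — holds.
So (a) is satisfied (T OR T).
(b) fee paid — not satisfied.
(2): T AND F → false.
(a) all abutters consent — holds.
(b) no code violations — not met.
(3) = T AND F = false.
So Overall is not satisfied (F OR F OR F).
Exception (safety training) — not satisfied.
Result: main false OR exception false → false.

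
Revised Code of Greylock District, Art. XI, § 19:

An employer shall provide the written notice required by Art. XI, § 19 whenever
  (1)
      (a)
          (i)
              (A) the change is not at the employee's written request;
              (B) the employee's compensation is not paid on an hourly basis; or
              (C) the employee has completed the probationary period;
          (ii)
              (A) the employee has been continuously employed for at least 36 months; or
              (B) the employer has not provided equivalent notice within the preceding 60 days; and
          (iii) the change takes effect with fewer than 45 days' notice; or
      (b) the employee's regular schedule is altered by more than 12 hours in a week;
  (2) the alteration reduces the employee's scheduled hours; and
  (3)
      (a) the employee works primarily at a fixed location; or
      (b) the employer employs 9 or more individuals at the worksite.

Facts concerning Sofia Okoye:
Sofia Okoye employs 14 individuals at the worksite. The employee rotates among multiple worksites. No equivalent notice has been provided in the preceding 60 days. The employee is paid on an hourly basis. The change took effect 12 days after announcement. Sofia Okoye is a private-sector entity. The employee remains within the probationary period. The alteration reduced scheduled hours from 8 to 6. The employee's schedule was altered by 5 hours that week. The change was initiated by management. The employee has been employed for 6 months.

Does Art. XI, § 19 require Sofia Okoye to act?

(A) not employee-requested — met.
(B) not (hourly-paid) — not met.
(C) past probation — fails.
(i): T OR F OR F → true.
(A) tenure ≥ 36 mo. — not satisfied.
(B) no recent notice — satisfied.
(ii): F OR T → true.
(iii) < 45 days' notice — met.
(a): T AND T AND T → true.
(b) schedule shift > 12h — not satisfied.
So (1) is satisfied (T OR F).
(2) hours reduced — met.
(a) fixed location — not satisfied.
(b) ≥ 9 at site — satisfied.
So (3) is satisfied (F OR T).
Overall: T AND T AND T → true.

Yes — required.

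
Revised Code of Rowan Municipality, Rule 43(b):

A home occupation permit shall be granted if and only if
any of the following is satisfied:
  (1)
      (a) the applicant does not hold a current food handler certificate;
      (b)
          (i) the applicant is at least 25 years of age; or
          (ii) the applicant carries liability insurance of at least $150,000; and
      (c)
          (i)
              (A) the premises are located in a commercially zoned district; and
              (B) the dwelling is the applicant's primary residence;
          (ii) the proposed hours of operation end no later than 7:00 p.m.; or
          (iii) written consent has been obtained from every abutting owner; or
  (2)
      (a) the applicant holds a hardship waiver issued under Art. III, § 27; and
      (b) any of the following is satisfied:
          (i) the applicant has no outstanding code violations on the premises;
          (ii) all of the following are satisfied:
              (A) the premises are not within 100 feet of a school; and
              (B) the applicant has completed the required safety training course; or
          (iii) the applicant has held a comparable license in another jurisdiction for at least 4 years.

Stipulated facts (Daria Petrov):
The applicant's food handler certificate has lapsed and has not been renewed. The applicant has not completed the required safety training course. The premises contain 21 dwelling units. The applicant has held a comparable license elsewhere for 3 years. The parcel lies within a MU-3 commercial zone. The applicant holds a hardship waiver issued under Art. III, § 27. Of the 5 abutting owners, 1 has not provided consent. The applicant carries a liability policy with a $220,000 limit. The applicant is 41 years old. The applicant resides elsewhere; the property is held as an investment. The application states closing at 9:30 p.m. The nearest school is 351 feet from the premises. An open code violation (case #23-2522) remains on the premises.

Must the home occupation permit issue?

No — denied.

(a) not (food handler cert.) — met.
(i) age ≥ 25 — satisfied.
(ii) insurance ≥ $150,000 — met.
So (b) is satisfied (T OR T).
(A) commercially zoned — satisfied.
(B) primary residence — fails.
(i): T AND F → false.
(ii) closes by 7 p.m. — fails.
(iii) all abutters consent — not met.
(c): F OR F OR F → false.
So (1) is not satisfied (T AND T AND F).
(a) hardship waiver — satisfied.
(i) no code violations — not met.
(A) ≥100 ft from school — holds.
(B) safety training — fails.
So (ii) is not satisfied (T AND F).
(iii) prior license ≥ 4 yr — not met.
(b) = F OR F OR F = false.
(2): T AND F → false.
So Overall is not satisfied (F OR F).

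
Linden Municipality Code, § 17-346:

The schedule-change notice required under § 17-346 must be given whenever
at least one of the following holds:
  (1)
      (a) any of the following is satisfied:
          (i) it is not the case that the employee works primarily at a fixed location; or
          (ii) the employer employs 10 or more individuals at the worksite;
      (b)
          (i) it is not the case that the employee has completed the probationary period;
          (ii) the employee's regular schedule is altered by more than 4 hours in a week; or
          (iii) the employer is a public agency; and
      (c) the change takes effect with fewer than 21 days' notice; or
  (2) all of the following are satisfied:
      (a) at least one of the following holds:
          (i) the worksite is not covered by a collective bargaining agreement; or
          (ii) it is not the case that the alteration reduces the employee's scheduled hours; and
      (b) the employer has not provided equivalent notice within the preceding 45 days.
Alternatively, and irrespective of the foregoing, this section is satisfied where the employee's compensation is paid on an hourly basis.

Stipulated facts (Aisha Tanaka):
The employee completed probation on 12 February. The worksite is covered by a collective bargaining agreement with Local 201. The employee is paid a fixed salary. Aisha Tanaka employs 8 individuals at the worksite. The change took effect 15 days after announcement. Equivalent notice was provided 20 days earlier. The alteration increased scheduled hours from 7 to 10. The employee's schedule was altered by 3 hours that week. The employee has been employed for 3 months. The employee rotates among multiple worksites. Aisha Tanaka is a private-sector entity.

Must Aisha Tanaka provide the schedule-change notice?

(i) not (fixed location) — holds.
(ii) ≥ 10 at site — fails.
(a): T OR F → true.
(i) not (past probation) — fails.
(ii) schedule shift > 4h — not satisfied.
(iii) public agency — not satisfied.
So (b) is not satisfied (F OR F OR F).
(c) < 21 days' notice — satisfied.
So (1) is not satisfied (T AND F AND T).
(i) no CBA — not satisfied.
(ii) not (hours reduced) — met.
(a): F OR T → true.
(b) no recent notice — not met.
(2) = T AND F = false.
So Overall is not satisfied (F OR F).
Exception (hourly-paid) — not satisfied.
Result: main false OR exception false → false.

No — not required.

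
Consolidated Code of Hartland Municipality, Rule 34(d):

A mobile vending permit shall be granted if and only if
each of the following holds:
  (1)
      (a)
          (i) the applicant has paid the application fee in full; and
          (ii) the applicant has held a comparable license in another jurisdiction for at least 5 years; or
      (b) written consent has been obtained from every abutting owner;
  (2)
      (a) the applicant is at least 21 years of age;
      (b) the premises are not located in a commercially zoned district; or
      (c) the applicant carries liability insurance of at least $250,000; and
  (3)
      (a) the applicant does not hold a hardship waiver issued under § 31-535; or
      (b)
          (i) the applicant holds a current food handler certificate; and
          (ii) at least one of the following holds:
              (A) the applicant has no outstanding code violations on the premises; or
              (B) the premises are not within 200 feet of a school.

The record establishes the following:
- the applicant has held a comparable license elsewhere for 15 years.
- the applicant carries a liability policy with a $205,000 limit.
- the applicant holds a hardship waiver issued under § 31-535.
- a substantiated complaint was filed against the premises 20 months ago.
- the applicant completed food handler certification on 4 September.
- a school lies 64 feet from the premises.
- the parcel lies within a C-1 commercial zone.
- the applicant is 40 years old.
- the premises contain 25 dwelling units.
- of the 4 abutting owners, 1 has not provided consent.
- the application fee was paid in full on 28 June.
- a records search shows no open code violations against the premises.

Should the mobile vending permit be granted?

Yes — granted.

(i) fee paid — met.
(ii) prior license ≥ 5 yr — met.
(a) = T AND T = true.
(b) all abutters consent — fails.
(1): T OR F → true.
(a) age ≥ 21 — holds.
(b) not (commercially zoned) — not satisfied.
(c) insurance ≥ $250,000 — not satisfied.
(2): T OR F OR F → true.
(a) not (hardship waiver) — not met.
(i) food handler cert. — satisfied.
(A) no code violations — met.
(B) ≥200 ft from school — not met.
(ii): T OR F → true.
(b): T AND T → true.
So (3) is satisfied (F OR T).
Overall: T AND T AND T → true.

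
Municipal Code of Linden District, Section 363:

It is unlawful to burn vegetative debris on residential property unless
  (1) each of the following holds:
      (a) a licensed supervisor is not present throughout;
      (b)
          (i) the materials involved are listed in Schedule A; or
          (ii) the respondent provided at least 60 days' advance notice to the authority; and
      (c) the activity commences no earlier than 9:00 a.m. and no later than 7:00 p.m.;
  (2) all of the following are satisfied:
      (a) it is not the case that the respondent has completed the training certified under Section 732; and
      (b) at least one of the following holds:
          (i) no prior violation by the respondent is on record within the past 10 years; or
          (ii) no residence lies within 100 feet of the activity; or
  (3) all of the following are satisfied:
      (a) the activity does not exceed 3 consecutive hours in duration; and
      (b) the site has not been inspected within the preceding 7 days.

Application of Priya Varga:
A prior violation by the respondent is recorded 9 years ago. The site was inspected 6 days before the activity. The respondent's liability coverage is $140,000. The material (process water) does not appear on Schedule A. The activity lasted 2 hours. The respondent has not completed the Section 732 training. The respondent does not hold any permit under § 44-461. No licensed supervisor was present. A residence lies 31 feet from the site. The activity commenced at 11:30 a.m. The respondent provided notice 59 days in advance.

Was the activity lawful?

(a) not (supervisor present) — met.
(i) Schedule A material — not satisfied.
(ii) ≥60 days' notice — not met.
(b): F OR F → false.
(c) start within hours — satisfied.
(1) = T AND F AND T = false.
(a) not (training certified) — holds.
(i) no prior violation — not met.
(ii) no residence in 100 ft — fails.
(b) = F OR F = false.
(2) = T AND F = false.
(a) ≤ 3 hrs duration — holds.
(b) not (site inspected) — not satisfied.
(3) = T AND F = false.
So Overall is not satisfied (F OR F OR F).

No — unlawful.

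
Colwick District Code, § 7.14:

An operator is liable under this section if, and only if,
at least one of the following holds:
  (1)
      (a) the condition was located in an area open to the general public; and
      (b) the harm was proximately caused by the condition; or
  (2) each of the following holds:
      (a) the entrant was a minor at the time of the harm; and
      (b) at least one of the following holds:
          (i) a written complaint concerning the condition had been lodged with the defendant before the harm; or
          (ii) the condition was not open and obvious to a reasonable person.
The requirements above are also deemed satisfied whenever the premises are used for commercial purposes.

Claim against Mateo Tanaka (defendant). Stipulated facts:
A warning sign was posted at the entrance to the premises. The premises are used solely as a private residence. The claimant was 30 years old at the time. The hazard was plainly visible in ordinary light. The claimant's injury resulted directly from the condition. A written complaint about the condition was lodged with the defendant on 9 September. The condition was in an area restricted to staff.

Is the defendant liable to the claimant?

(a) public area — not met.
(b) proximate cause — satisfied.
(1): F AND T → false.
(a) entrant a minor — not satisfied.
(i) complaint lodged — met.
(ii) not open/obvious — not met.
(b): T OR F → true.
So (2) is not satisfied (F AND T).
Overall: F OR F → false.
Exception (commercial use) — not satisfied.
Result: main false OR exception false → false.

No — not liable.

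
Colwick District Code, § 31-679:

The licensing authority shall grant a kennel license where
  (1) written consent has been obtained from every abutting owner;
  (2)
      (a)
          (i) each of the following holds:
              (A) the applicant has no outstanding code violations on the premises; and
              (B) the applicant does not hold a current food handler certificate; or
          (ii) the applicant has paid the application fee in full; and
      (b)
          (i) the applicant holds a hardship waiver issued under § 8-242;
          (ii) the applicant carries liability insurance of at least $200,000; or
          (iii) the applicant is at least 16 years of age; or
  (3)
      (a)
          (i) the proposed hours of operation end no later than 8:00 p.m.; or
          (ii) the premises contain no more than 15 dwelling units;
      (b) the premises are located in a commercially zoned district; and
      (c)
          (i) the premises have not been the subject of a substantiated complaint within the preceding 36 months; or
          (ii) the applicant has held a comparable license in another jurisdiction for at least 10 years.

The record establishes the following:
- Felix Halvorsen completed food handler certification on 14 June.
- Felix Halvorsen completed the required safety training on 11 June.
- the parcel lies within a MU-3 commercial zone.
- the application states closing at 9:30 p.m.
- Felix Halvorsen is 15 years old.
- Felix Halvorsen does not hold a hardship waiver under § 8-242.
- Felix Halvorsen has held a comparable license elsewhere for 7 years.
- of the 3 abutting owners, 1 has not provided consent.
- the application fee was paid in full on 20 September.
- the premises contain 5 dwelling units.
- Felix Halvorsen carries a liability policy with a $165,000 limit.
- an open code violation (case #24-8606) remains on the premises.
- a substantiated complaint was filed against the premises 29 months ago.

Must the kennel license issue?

No — denied.

(1) all abutters consent — fails.
(A) no code violations — fails.
(B) not (food handler cert.) — not met.
So (i) is not satisfied (F AND F).
(ii) fee paid — holds.
So (a) is satisfied (F OR T).
(i) hardship waiver — fails.
(ii) insurance ≥ $200,000 — fails.
(iii) age ≥ 16 — fails.
(b): F OR F OR F → false.
(2): T AND F → false.
(i) closes by 8 p.m. — not satisfied.
(ii) ≤ 15 units — holds.
(a) = F OR T = true.
(b) commercially zoned — holds.
(i) no complaint in 36 mo. — fails.
(ii) prior license ≥ 10 yr — fails.
(c) = F OR F = false.
(3) = T AND T AND F = false.
So Overall is not satisfied (F OR F OR F).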